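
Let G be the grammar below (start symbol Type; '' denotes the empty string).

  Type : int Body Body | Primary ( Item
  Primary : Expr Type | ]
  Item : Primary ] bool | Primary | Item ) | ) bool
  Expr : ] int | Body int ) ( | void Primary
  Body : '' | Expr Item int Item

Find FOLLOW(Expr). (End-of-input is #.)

{ ), ], int, void }

In Primary : Expr Type: add FIRST(Type) = { ], int, void }.
In Body : Expr Item int Item: add FIRST(Item int Item) = { ), ], int, void }.
Union: FOLLOW(Expr) = { ), ], int, void }.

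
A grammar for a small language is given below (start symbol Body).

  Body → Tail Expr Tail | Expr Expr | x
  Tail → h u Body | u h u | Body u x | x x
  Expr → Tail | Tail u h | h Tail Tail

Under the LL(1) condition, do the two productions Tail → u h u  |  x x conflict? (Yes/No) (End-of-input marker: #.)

No

FIRST(u h u) = { u } and FIRST(x x) = { x }.
The FIRST sets are disjoint and neither alternative is nullable — no conflict.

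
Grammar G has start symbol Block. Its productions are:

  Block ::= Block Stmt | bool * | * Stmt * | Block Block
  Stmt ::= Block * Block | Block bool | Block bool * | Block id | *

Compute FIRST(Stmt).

From Stmt ::= Block * Block: add FIRST(Block) = { *, bool }.
From Stmt ::= Block bool: add FIRST(Block) = { *, bool }.
From Stmt ::= Block bool *: add FIRST(Block) = { *, bool }.
From Stmt ::= Block id: add FIRST(Block) = { *, bool }.
Stmt ::= * contributes {*}.
Union: FIRST(Stmt) = { *, bool }.

{ *, bool }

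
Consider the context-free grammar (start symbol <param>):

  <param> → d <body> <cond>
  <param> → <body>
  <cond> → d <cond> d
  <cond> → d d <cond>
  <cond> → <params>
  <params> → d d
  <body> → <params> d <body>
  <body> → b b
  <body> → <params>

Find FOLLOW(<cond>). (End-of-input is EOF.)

In <param> → d <body> <cond>: <cond> is at the end, add FOLLOW(<param>) = { EOF }.
In <cond> → d <cond> d: add FIRST(d) = { d }.
In <cond> → d d <cond>: <cond> is at the end, add FOLLOW(<cond>) = { EOF, d }.
Union: FOLLOW(<cond>) = { EOF, d }.

{ EOF, d }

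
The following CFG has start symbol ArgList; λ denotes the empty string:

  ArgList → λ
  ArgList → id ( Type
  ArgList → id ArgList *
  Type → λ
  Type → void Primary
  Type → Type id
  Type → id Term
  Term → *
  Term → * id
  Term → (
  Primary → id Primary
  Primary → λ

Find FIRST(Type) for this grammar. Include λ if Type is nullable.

{ id, void, λ }

Type → λ contributes λ.
Type → void Primary contributes {void}.
From Type → Type id: Type nullable, take FIRST(Type) ∪ {id} = { id, void }.
Type → id Term contributes {id}.
Union: FIRST(Type) = { id, void, λ }.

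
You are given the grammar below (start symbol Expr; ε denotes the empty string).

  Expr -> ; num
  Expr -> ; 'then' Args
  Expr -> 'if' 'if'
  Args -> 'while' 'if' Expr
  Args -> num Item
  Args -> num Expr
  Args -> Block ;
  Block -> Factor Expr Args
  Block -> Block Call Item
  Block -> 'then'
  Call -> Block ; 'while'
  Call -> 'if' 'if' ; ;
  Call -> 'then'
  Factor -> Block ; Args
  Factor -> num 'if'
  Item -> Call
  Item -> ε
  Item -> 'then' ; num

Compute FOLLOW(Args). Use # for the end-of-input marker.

{ #, 'if', 'then', 'while', ;, num }

In Expr -> ; 'then' Args: Args is at the end, add FOLLOW(Expr) = { #, 'if', 'then', 'while', ;, num }.
In Block -> Factor Expr Args: Args is at the end, add FOLLOW(Block) = { 'if', 'then', ;, num }.
In Factor -> Block ; Args: Args is at the end, add FOLLOW(Factor) = { 'if', ; }.
Union: FOLLOW(Args) = { #, 'if', 'then', 'while', ;, num }.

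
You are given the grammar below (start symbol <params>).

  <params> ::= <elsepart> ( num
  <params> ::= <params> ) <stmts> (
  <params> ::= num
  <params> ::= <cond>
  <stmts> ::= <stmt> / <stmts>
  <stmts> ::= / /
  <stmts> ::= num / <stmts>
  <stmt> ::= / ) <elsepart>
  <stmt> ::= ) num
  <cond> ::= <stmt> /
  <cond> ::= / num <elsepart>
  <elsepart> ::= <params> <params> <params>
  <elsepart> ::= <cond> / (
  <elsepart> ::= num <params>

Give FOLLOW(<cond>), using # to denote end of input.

In <params> ::= <cond>: <cond> is at the end, add FOLLOW(<params>) = { #, (, ), /, num }.
In <elsepart> ::= <cond> / (: add FIRST(/ () = { / }.
Union: FOLLOW(<cond>) = { #, (, ), /, num }.

{ #, (, ), /, num }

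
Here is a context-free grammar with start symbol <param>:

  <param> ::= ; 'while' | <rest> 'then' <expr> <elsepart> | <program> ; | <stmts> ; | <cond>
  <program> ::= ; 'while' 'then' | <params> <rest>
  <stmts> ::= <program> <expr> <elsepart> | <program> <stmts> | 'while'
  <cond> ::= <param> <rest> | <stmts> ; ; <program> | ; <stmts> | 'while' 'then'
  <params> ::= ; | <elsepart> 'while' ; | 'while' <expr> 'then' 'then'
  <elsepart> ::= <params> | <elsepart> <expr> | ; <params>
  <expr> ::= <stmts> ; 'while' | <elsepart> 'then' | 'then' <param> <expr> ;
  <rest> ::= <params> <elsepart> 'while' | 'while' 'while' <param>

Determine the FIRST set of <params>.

<params> ::= ; contributes {;}.
From <params> ::= <elsepart> 'while' ;: add FIRST(<elsepart>) = { 'while', ; }.
<params> ::= 'while' <expr> 'then' 'then' contributes {'while'}.
Union: FIRST(<params>) = { 'while', ; }.

{ 'while', ; }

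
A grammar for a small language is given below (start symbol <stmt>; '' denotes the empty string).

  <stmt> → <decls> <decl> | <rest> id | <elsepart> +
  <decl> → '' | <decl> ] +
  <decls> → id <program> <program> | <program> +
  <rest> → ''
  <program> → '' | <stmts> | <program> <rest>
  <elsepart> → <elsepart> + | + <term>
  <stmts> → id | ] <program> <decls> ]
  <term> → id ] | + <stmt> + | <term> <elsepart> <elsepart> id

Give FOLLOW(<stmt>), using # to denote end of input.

<stmt> is the start symbol, so # ∈ FOLLOW(<stmt>).
In <term> → + <stmt> +: add FIRST(+) = { + }.
Union: FOLLOW(<stmt>) = { #, + }.

{ #, + }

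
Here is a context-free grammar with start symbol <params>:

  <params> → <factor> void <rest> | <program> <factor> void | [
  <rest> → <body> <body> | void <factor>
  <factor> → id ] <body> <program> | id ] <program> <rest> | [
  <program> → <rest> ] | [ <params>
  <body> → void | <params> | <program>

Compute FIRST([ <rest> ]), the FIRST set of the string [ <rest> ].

{ [ }

[ is a terminal; add {[} and stop.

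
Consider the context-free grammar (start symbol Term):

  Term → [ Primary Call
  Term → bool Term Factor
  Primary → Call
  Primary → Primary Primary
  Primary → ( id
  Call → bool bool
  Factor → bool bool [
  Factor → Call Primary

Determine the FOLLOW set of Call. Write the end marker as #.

In Term → [ Primary Call: Call is at the end, add FOLLOW(Term) = { #, bool }.
In Primary → Call: Call is at the end, add FOLLOW(Primary) = { #, (, bool }.
In Factor → Call Primary: add FIRST(Primary) = { (, bool }.
Union: FOLLOW(Call) = { #, (, bool }.

{ #, (, bool }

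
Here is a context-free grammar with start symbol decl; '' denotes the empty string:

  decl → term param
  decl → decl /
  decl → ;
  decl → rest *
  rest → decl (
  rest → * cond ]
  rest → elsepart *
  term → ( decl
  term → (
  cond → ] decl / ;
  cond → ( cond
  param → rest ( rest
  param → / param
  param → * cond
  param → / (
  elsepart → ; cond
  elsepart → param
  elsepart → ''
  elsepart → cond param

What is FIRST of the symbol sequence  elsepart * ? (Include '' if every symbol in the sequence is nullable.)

{ (, *, /, ;, ] }

Add FIRST(elsepart)\{''} = { (, *, /, ;, ] }; elsepart is nullable, continue.
* is a terminal; add {*} and stop.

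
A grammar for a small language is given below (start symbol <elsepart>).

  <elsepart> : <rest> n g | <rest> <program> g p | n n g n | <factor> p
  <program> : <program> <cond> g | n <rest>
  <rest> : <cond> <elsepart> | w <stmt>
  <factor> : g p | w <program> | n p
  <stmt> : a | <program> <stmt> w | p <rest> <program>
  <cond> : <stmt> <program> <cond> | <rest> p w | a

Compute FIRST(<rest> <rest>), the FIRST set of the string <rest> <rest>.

Add FIRST(<rest>) = { a, n, p, w }; <rest> is not nullable, stop.

{ a, n, p, w }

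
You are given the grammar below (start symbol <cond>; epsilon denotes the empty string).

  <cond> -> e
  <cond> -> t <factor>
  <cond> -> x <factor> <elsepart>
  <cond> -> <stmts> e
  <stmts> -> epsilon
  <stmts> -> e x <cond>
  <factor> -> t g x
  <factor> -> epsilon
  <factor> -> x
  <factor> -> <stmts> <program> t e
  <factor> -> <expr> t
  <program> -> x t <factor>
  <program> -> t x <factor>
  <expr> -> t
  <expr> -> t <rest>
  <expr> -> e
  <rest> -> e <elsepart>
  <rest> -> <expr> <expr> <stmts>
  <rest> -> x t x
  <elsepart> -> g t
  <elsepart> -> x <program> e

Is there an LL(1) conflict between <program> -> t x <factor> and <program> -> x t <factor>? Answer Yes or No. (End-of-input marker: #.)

No

FIRST(t x <factor>) = { t } and FIRST(x t <factor>) = { x }.
The FIRST sets are disjoint and neither alternative is nullable — no conflict.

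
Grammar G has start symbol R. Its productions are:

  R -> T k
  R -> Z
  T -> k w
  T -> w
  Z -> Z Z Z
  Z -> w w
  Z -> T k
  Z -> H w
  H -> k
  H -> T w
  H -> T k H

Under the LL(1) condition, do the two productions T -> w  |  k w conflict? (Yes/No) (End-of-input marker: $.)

FIRST(w) = { w } and FIRST(k w) = { k }.
The FIRST sets are disjoint and neither alternative is nullable — no conflict.

No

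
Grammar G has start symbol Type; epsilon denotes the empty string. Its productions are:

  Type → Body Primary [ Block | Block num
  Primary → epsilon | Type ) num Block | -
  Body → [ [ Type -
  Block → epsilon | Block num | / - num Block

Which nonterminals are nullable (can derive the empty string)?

{ Block, Primary }

Directly nullable (have an epsilon-production): Primary, Block.
No other nonterminal has a production whose RHS symbols are all nullable.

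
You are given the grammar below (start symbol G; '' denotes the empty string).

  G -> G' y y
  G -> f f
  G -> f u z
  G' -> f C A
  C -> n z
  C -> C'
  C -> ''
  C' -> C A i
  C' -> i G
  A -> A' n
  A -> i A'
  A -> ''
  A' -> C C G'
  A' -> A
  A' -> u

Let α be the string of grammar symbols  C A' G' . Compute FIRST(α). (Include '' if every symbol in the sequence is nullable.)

Add FIRST(C)\{''} = { f, i, n, u }; C is nullable, continue.
Add FIRST(A')\{''} = { f, i, n, u }; A' is nullable, continue.
Add FIRST(G') = { f }; G' is not nullable, stop.

{ f, i, n, u }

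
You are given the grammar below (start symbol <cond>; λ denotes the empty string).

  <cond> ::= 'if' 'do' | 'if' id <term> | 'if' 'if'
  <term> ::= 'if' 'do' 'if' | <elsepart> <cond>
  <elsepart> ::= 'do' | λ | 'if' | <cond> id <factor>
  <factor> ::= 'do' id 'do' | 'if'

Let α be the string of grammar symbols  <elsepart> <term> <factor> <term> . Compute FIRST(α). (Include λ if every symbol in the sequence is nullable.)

Add FIRST(<elsepart>)\{λ} = { 'do', 'if' }; <elsepart> is nullable, continue.
Add FIRST(<term>) = { 'do', 'if' }; <term> is not nullable, stop.

{ 'do', 'if' }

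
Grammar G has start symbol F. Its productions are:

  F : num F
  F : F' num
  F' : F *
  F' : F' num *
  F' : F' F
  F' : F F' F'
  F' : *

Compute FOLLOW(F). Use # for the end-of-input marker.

{ #, *, num }

F is the start symbol, so # ∈ FOLLOW(F).
In F : num F: F is at the end, add FOLLOW(F) = { #, *, num }.
In F' : F *: add FIRST(*) = { * }.
In F' : F' F: F is at the end, add FOLLOW(F') = { *, num }.
In F' : F F' F': add FIRST(F' F') = { *, num }.
Union: FOLLOW(F) = { #, *, num }.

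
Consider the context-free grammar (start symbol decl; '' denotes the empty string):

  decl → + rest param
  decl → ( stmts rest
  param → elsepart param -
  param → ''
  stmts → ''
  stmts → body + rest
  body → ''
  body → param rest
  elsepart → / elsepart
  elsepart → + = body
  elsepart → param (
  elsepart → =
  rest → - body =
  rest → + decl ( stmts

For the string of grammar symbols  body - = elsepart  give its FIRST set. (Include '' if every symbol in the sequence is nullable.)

Add FIRST(body)\{''} = { (, +, -, /, = }; body is nullable, continue.
- is a terminal; add {-} and stop.

{ (, +, -, /, = }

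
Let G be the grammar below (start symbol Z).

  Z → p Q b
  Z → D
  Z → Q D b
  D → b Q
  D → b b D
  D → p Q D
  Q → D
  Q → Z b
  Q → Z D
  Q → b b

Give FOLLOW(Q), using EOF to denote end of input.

In Z → p Q b: add FIRST(b) = { b }.
In Z → Q D b: add FIRST(D b) = { b, p }.
In D → b Q: Q is at the end, add FOLLOW(D) = { EOF, b, p }.
In D → p Q D: add FIRST(D) = { b, p }.
Union: FOLLOW(Q) = { EOF, b, p }.

{ EOF, b, p }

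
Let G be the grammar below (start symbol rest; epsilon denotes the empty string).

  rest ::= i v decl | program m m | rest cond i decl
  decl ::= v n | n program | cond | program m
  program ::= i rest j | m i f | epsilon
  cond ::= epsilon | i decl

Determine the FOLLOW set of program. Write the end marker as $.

{ $, i, j, m }

In rest ::= program m m: add FIRST(m m) = { m }.
In decl ::= n program: program is at the end, add FOLLOW(decl) = { $, i, j }.
In decl ::= program m: add FIRST(m) = { m }.
Union: FOLLOW(program) = { $, i, j, m }.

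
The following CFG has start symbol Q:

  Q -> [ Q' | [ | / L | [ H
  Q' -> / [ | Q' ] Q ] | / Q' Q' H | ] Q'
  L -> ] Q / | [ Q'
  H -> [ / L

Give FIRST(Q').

{ /, ] }

Q' -> / [ contributes {/}.
From Q' -> Q' ] Q ]: add FIRST(Q') = { /, ] }.
Q' -> / Q' Q' H contributes {/}.
Q' -> ] Q' contributes {]}.
Union: FIRST(Q') = { /, ] }.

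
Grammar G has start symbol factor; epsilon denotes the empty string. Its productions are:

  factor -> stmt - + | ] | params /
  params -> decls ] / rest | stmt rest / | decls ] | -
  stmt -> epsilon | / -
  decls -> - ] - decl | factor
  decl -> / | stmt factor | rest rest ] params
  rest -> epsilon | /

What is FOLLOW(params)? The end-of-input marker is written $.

In factor -> params /: add FIRST(/) = { / }.
In decl -> rest rest ] params: params is at the end, add FOLLOW(decl) = { ] }.
Union: FOLLOW(params) = { /, ] }.

{ /, ] }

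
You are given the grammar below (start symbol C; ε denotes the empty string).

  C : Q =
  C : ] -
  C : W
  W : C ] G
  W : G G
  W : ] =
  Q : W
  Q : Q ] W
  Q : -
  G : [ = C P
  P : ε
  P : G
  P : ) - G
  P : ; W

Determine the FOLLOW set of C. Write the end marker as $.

C is the start symbol, so $ ∈ FOLLOW(C).
In W : C ] G: add FIRST(] G) = { ] }.
In G : [ = C P: add FIRST(P)\{ε} = { ), ;, [ }.
  Since P is nullable, also add FOLLOW(G) = { $, ), ;, =, [, ] }.
Union: FOLLOW(C) = { $, ), ;, =, [, ] }.

{ $, ), ;, =, [, ] }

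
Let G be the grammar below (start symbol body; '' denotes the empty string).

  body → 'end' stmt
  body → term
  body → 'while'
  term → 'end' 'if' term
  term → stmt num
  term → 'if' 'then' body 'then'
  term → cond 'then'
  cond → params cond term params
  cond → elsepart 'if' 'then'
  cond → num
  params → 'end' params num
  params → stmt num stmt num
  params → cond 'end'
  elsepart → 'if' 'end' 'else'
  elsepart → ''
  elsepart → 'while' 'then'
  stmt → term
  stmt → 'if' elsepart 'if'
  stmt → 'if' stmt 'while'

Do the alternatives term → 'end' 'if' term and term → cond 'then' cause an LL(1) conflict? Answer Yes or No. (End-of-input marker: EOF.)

Yes

FIRST('end' 'if' term) = { 'end' } and FIRST(cond 'then') = { 'end', 'if', 'while', num }.
Both contain 'end', so the two alternatives are not disjoint — LL(1) conflict.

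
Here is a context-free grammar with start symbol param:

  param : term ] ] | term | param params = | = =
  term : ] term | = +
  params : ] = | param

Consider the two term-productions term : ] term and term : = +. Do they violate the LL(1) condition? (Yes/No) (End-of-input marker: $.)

FIRST(] term) = { ] } and FIRST(= +) = { = }.
The FIRST sets are disjoint and neither alternative is nullable — no conflict.

No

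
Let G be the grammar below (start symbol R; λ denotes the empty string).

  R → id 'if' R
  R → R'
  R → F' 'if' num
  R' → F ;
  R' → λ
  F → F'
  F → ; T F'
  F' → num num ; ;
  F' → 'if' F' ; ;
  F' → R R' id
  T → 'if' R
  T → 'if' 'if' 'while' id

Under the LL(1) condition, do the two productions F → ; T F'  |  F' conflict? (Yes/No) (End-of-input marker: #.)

Yes

FIRST(; T F') = { ; } and FIRST(F') = { 'if', ;, id, num }.
Both contain ;, so the two alternatives are not disjoint — LL(1) conflict.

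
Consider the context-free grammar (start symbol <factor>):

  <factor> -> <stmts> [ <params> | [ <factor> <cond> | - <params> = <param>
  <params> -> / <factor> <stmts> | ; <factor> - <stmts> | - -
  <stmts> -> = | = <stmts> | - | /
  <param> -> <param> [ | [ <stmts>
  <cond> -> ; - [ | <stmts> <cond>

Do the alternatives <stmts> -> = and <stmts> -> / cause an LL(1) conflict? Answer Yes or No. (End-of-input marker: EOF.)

FIRST(=) = { = } and FIRST(/) = { / }.
The FIRST sets are disjoint and neither alternative is nullable — no conflict.

No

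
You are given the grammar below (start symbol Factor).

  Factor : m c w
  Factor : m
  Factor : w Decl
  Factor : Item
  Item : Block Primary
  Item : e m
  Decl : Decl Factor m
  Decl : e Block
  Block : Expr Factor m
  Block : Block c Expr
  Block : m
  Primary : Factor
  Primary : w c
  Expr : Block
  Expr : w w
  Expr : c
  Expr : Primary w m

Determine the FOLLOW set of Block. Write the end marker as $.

{ $, c, e, m, w }

In Item : Block Primary: add FIRST(Primary) = { c, e, m, w }.
In Decl : e Block: Block is at the end, add FOLLOW(Decl) = { $, c, e, m, w }.
In Block : Block c Expr: add FIRST(c Expr) = { c }.
In Expr : Block: Block is at the end, add FOLLOW(Expr) = { $, c, e, m, w }.
Union: FOLLOW(Block) = { $, c, e, m, w }.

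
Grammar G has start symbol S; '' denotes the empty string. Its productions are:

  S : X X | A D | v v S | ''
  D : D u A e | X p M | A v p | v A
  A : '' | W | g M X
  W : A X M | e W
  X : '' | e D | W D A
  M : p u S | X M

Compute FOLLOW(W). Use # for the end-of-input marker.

{ #, e, g, p, u, v }

In A : W: W is at the end, add FOLLOW(A) = { #, e, g, p, u, v }.
In W : e W: W is at the end, add FOLLOW(W) = { #, e, g, p, u, v }.
In X : W D A: add FIRST(D A) = { e, g, p, v }.
Union: FOLLOW(W) = { #, e, g, p, u, v }.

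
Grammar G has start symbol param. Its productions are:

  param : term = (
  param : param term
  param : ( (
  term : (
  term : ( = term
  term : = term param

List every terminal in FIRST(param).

{ (, = }

From param : term = (: add FIRST(term) = { (, = }.
From param : param term: add FIRST(param) = { (, = }.
param : ( ( contributes {(}.
Union: FIRST(param) = { (, = }.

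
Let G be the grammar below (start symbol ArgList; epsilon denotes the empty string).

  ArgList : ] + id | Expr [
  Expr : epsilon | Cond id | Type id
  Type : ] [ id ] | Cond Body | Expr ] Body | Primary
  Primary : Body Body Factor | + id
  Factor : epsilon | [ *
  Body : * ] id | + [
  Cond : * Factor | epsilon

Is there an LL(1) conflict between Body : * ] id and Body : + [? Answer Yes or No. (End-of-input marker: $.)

FIRST(* ] id) = { * } and FIRST(+ [) = { + }.
The FIRST sets are disjoint and neither alternative is nullable — no conflict.

No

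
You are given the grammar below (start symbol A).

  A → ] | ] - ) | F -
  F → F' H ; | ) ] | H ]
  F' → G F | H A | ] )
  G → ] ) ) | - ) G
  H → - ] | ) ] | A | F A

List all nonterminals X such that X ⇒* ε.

No nonterminal has an empty production or an RHS whose symbols are all nullable.

{ } (none)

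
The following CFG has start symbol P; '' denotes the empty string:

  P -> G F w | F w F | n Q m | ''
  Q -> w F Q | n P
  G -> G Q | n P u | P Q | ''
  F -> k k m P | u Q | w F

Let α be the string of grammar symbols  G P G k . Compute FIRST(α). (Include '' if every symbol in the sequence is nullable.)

Add FIRST(G)\{''} = { k, n, u, w }; G is nullable, continue.
Add FIRST(P)\{''} = { k, n, u, w }; P is nullable, continue.
Add FIRST(G)\{''} = { k, n, u, w }; G is nullable, continue.
k is a terminal; add {k} and stop.

{ k, n, u, w }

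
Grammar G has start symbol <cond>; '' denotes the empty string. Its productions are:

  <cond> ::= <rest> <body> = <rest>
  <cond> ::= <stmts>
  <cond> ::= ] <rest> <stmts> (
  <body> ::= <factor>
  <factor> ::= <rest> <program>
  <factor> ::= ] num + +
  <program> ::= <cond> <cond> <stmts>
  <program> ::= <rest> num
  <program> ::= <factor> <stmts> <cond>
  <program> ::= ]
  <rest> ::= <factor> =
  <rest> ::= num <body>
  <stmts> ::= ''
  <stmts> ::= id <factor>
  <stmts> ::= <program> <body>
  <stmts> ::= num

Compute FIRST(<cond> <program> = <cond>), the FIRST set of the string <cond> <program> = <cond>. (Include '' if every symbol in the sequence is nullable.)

{ =, ], id, num }

Add FIRST(<cond>)\{''} = { ], id, num }; <cond> is nullable, continue.
Add FIRST(<program>)\{''} = { ], id, num }; <program> is nullable, continue.
= is a terminal; add {=} and stop.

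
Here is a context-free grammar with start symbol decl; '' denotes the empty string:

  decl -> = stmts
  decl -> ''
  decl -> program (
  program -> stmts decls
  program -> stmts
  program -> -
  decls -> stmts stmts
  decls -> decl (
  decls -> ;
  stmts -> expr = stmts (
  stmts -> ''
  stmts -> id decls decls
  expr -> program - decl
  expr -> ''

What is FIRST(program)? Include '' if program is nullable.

From program -> stmts decls: stmts, decls nullable, take FIRST(stmts) ∪ FIRST(decls) = { (, -, ;, =, id }; also '' since the whole RHS is nullable.
From program -> stmts: add FIRST(stmts) = { (, -, ;, =, id, '' } (including '' since stmts is nullable).
program -> - contributes {-}.
Union: FIRST(program) = { (, -, ;, =, id, '' }.

{ (, -, ;, =, id, '' }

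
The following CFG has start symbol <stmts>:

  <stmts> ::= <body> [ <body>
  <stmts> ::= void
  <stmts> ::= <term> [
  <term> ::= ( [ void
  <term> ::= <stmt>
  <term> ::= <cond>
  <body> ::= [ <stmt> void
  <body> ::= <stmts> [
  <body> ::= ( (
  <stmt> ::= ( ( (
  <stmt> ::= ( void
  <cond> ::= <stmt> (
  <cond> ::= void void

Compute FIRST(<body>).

{ (, [, void }

<body> ::= [ <stmt> void contributes {[}.
From <body> ::= <stmts> [: add FIRST(<stmts>) = { (, [, void }.
<body> ::= ( ( contributes {(}.
Union: FIRST(<body>) = { (, [, void }.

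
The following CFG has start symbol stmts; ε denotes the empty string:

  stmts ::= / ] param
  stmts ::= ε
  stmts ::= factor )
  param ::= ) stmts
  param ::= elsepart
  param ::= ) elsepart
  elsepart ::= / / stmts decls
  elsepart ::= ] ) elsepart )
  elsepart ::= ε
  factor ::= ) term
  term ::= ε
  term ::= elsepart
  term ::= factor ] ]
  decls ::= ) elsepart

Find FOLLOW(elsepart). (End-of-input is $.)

{ $, ), ] }

In param ::= elsepart: elsepart is at the end, add FOLLOW(param) = { $, ) }.
In param ::= ) elsepart: elsepart is at the end, add FOLLOW(param) = { $, ) }.
In elsepart ::= ] ) elsepart ): add FIRST()) = { ) }.
In term ::= elsepart: elsepart is at the end, add FOLLOW(term) = { ), ] }.
In decls ::= ) elsepart: elsepart is at the end, add FOLLOW(decls) = { $, ), ] }.
Union: FOLLOW(elsepart) = { $, ), ] }.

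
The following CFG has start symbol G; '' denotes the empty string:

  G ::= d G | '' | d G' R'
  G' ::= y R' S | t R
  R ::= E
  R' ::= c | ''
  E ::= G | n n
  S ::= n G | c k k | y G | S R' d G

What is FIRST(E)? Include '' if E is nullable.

{ d, n, '' }

From E ::= G: add FIRST(G) = { d, '' } (including '' since G is nullable).
E ::= n n contributes {n}.
Union: FIRST(E) = { d, n, '' }.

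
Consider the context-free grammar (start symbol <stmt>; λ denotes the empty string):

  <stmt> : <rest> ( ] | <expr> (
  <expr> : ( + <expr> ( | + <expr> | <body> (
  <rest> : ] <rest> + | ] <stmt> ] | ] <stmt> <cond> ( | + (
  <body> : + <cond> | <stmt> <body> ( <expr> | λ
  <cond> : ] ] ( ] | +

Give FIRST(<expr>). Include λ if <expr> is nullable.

<expr> : ( + <expr> ( contributes {(}.
<expr> : + <expr> contributes {+}.
From <expr> : <body> (: <body> nullable, take FIRST(<body>) ∪ {(} = { (, +, ] }.
Union: FIRST(<expr>) = { (, +, ] }.

{ (, +, ] }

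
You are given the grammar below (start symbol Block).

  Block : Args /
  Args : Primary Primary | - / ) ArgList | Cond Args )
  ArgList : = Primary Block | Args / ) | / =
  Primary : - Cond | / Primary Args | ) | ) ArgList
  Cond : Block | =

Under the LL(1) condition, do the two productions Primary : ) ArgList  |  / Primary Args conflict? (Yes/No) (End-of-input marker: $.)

FIRST() ArgList) = { ) } and FIRST(/ Primary Args) = { / }.
The FIRST sets are disjoint and neither alternative is nullable — no conflict.

No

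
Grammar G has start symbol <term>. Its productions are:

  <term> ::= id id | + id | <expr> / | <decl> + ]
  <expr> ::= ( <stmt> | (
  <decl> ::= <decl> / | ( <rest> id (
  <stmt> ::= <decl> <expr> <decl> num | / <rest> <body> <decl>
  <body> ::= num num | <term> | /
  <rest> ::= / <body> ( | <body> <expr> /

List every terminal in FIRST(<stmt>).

From <stmt> ::= <decl> <expr> <decl> num: add FIRST(<decl>) = { ( }.
<stmt> ::= / <rest> <body> <decl> contributes {/}.
Union: FIRST(<stmt>) = { (, / }.

{ (, / }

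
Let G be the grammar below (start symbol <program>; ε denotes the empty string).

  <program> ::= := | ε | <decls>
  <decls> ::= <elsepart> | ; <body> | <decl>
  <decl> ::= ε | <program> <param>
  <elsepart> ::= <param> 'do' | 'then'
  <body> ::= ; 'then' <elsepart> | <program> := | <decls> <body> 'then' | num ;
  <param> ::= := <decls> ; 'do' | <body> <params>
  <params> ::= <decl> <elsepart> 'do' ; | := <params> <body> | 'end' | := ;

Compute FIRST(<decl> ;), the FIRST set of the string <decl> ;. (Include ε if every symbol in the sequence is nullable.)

Add FIRST(<decl>)\{ε} = { 'then', :=, ;, num }; <decl> is nullable, continue.
; is a terminal; add {;} and stop.

{ 'then', :=, ;, num }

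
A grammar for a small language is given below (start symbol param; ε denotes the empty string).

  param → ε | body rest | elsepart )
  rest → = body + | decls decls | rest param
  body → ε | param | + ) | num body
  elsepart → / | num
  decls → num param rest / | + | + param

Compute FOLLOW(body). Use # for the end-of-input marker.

{ +, =, num }

In param → body rest: add FIRST(rest) = { +, =, num }.
In rest → = body +: add FIRST(+) = { + }.
In body → num body: body is at the end, add FOLLOW(body) = { +, =, num }.
Union: FOLLOW(body) = { +, =, num }.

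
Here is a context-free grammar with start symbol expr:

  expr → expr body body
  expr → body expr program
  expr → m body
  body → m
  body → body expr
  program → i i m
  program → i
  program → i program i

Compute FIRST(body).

body → m contributes {m}.
From body → body expr: add FIRST(body) = { m }.
Union: FIRST(body) = { m }.

{ m }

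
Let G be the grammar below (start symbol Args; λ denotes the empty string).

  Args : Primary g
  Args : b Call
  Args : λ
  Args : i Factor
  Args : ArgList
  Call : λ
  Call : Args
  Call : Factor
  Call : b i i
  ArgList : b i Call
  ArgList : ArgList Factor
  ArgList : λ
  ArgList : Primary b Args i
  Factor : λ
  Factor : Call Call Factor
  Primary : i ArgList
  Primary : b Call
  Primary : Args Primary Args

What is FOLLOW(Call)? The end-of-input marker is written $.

In Args : b Call: Call is at the end, add FOLLOW(Args) = { $, b, g, i }.
In ArgList : b i Call: Call is at the end, add FOLLOW(ArgList) = { $, b, g, i }.
In Factor : Call Call Factor: add FIRST(Call Factor)\{λ} = { b, i }.
  Since Call Factor is nullable, also add FOLLOW(Factor) = { $, b, g, i }.
In Factor : Call Call Factor: add FIRST(Factor)\{λ} = { b, i }.
  Since Factor is nullable, also add FOLLOW(Factor) = { $, b, g, i }.
In Primary : b Call: Call is at the end, add FOLLOW(Primary) = { b, g, i }.
Union: FOLLOW(Call) = { $, b, g, i }.

{ $, b, g, i }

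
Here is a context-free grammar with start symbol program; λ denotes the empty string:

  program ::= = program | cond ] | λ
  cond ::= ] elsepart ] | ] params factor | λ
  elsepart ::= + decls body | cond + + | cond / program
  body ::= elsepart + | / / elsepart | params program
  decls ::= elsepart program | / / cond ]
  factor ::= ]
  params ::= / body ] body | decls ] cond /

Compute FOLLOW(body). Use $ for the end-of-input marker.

{ +, /, =, ] }

In elsepart ::= + decls body: body is at the end, add FOLLOW(elsepart) = { +, /, =, ] }.
In params ::= / body ] body: add FIRST(] body) = { ] }.
In params ::= / body ] body: body is at the end, add FOLLOW(params) = { +, /, =, ] }.
Union: FOLLOW(body) = { +, /, =, ] }.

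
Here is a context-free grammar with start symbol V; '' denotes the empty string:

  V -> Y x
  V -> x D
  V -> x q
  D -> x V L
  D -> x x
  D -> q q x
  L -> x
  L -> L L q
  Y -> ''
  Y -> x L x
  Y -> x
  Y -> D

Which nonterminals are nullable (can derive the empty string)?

{ Y }

Directly nullable (have an ''-production): Y.
No other nonterminal has a production whose RHS symbols are all nullable.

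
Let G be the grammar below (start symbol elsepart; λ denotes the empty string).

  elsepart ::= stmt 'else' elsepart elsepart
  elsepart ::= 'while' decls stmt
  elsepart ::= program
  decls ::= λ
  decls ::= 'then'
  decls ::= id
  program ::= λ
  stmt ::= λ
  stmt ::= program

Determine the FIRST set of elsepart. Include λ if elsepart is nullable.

From elsepart ::= stmt 'else' elsepart elsepart: stmt nullable, take FIRST(stmt) ∪ {'else'} = { 'else' }.
elsepart ::= 'while' decls stmt contributes {'while'}.
From elsepart ::= program: add FIRST(program) = { λ } (including λ since program is nullable).
Union: FIRST(elsepart) = { 'else', 'while', λ }.

{ 'else', 'while', λ }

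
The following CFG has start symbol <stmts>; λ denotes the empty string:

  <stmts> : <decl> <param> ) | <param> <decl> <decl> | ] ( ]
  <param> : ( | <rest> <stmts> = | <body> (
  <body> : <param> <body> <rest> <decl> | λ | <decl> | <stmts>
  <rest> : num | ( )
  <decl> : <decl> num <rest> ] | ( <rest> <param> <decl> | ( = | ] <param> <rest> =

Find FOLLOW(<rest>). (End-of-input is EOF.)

In <param> : <rest> <stmts> =: add FIRST(<stmts> =) = { (, ], num }.
In <body> : <param> <body> <rest> <decl>: add FIRST(<decl>) = { (, ] }.
In <decl> : <decl> num <rest> ]: add FIRST(]) = { ] }.
In <decl> : ( <rest> <param> <decl>: add FIRST(<param> <decl>) = { (, ], num }.
In <decl> : ] <param> <rest> =: add FIRST(=) = { = }.
Union: FOLLOW(<rest>) = { (, =, ], num }.

{ (, =, ], num }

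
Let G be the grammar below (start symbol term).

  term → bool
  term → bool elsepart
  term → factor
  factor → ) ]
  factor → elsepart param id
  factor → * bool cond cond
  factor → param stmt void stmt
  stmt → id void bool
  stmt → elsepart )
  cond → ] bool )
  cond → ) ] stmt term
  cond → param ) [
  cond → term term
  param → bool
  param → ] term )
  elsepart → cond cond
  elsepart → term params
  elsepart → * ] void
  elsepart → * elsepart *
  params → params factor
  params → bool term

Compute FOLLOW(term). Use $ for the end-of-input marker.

{ $, ), *, ], bool }

term is the start symbol, so $ ∈ FOLLOW(term).
In cond → ) ] stmt term: term is at the end, add FOLLOW(cond) = { $, ), *, ], bool }.
In cond → term term: add FIRST(term) = { ), *, ], bool }.
In cond → term term: term is at the end, add FOLLOW(cond) = { $, ), *, ], bool }.
In param → ] term ): add FIRST()) = { ) }.
In elsepart → term params: add FIRST(params) = { bool }.
In params → bool term: term is at the end, add FOLLOW(params) = { $, ), *, ], bool }.
Union: FOLLOW(term) = { $, ), *, ], bool }.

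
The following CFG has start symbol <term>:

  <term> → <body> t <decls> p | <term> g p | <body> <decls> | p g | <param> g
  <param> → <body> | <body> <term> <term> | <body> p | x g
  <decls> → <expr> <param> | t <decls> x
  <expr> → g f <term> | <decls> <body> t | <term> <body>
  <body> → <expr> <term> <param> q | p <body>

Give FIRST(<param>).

{ g, p, t, x }

From <param> → <body>: add FIRST(<body>) = { g, p, t, x }.
From <param> → <body> <term> <term>: add FIRST(<body>) = { g, p, t, x }.
From <param> → <body> p: add FIRST(<body>) = { g, p, t, x }.
<param> → x g contributes {x}.
Union: FIRST(<param>) = { g, p, t, x }.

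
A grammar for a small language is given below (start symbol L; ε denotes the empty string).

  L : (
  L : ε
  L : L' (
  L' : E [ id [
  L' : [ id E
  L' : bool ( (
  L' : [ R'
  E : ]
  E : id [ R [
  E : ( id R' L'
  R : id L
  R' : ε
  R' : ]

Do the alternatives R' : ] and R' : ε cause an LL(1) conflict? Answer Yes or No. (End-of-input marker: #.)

FIRST(]) = { ] } and FIRST(ε) = { ε }.
The second alternative is nullable and FOLLOW(R') = { (, [, ], bool, id } shares ] with FIRST of the first — conflict.

Yes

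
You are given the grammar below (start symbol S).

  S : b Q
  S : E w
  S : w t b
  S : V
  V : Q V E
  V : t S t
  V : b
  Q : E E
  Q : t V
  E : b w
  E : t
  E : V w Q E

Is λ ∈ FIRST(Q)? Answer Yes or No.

No

No nonterminal in this grammar is nullable.
No production of Q has an RHS whose symbols are all nullable, so Q is not nullable.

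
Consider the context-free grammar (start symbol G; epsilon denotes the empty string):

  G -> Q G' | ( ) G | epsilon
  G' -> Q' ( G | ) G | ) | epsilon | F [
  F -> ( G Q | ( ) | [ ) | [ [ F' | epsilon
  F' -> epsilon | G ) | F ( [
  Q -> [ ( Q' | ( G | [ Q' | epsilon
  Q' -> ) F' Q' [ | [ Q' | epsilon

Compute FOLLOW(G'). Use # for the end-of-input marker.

In G -> Q G': G' is at the end, add FOLLOW(G) = { #, (, ), [ }.
Union: FOLLOW(G') = { #, (, ), [ }.

{ #, (, ), [ }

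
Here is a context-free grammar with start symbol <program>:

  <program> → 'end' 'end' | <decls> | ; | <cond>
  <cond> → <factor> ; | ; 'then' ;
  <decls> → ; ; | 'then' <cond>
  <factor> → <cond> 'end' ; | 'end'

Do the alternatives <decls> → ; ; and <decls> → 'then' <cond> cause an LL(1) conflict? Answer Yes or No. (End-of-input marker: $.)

FIRST(; ;) = { ; } and FIRST('then' <cond>) = { 'then' }.
The FIRST sets are disjoint and neither alternative is nullable — no conflict.

No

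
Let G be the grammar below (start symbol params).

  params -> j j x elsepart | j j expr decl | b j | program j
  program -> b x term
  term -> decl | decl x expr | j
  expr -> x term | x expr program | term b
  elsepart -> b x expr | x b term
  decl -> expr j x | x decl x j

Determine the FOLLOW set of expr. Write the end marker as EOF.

{ EOF, b, j, x }

In params -> j j expr decl: add FIRST(decl) = { j, x }.
In term -> decl x expr: expr is at the end, add FOLLOW(term) = { EOF, b, j, x }.
In expr -> x expr program: add FIRST(program) = { b }.
In elsepart -> b x expr: expr is at the end, add FOLLOW(elsepart) = { EOF }.
In decl -> expr j x: add FIRST(j x) = { j }.
Union: FOLLOW(expr) = { EOF, b, j, x }.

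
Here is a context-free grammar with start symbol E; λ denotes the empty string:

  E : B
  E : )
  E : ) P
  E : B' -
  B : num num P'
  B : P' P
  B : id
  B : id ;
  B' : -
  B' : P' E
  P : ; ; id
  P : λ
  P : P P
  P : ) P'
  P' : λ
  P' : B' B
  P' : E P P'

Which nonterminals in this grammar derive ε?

{ B, B', E, P, P' }

Directly nullable (have an λ-production): P, P'.
B' : P' E with every symbol nullable, so B' is nullable.
E : B with every symbol nullable, so E is nullable.
B : P' P with every symbol nullable, so B is nullable.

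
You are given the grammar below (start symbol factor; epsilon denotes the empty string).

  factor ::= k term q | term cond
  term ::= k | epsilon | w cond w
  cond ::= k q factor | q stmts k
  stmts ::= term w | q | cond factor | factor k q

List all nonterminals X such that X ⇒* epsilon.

{ term }

Directly nullable (have an epsilon-production): term.
No other nonterminal has a production whose RHS symbols are all nullable.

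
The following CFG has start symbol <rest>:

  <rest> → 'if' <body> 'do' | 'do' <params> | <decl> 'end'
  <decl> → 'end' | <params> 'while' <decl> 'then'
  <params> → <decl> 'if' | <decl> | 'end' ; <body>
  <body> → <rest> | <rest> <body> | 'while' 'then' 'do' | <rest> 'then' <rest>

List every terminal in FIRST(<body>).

{ 'do', 'end', 'if', 'while' }

From <body> → <rest>: add FIRST(<rest>) = { 'do', 'end', 'if' }.
From <body> → <rest> <body>: add FIRST(<rest>) = { 'do', 'end', 'if' }.
<body> → 'while' 'then' 'do' contributes {'while'}.
From <body> → <rest> 'then' <rest>: add FIRST(<rest>) = { 'do', 'end', 'if' }.
Union: FIRST(<body>) = { 'do', 'end', 'if', 'while' }.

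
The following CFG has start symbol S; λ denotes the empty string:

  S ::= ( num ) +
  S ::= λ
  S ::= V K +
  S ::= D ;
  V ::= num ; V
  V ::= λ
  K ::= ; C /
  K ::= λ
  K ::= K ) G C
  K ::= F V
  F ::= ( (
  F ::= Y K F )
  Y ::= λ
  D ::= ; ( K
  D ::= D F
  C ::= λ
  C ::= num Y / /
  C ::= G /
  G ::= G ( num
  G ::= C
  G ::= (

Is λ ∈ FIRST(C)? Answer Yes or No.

Yes

C has an λ-production, so C ⇒ λ.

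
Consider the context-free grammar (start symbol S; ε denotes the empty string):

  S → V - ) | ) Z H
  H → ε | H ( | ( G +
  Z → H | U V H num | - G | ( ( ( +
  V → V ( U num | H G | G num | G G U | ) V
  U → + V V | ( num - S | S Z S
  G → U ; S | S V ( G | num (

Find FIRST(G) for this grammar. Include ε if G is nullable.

{ (, ), +, num }

From G → U ; S: add FIRST(U) = { (, ), +, num }.
From G → S V ( G: add FIRST(S) = { (, ), +, num }.
G → num ( contributes {num}.
Union: FIRST(G) = { (, ), +, num }.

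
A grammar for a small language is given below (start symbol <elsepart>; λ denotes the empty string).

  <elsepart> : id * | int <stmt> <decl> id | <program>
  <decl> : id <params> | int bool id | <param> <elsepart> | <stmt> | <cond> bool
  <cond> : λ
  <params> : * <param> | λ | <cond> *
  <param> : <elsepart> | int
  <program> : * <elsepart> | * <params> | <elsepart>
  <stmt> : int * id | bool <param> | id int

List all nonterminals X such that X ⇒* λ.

Directly nullable (have an λ-production): <cond>, <params>.
No other nonterminal has a production whose RHS symbols are all nullable.

{ <cond>, <params> }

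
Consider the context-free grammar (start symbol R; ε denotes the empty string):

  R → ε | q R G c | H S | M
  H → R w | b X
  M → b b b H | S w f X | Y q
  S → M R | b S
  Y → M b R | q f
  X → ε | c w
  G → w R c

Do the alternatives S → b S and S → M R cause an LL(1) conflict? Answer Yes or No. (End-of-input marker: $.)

Yes

FIRST(b S) = { b } and FIRST(M R) = { b, q }.
Both contain b, so the two alternatives are not disjoint — LL(1) conflict.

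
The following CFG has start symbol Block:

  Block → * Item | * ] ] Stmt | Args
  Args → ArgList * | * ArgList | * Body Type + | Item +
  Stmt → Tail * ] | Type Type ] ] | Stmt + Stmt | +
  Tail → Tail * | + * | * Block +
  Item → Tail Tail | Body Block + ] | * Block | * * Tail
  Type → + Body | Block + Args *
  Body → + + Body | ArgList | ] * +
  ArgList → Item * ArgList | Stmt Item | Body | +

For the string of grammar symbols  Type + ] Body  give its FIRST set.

{ *, +, ] }

Add FIRST(Type) = { *, +, ] }; Type is not nullable, stop.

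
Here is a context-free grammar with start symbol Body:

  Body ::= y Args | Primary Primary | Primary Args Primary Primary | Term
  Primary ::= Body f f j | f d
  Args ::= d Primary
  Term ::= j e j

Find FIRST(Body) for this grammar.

Body ::= y Args contributes {y}.
From Body ::= Primary Primary: add FIRST(Primary) = { f, j, y }.
From Body ::= Primary Args Primary Primary: add FIRST(Primary) = { f, j, y }.
From Body ::= Term: add FIRST(Term) = { j }.
Union: FIRST(Body) = { f, j, y }.

{ f, j, y }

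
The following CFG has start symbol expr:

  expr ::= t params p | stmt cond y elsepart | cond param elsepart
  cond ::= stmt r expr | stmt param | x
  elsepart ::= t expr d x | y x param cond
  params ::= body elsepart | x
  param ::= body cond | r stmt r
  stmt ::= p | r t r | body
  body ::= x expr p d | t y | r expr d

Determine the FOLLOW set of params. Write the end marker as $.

In expr ::= t params p: add FIRST(p) = { p }.
Union: FOLLOW(params) = { p }.

{ p }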